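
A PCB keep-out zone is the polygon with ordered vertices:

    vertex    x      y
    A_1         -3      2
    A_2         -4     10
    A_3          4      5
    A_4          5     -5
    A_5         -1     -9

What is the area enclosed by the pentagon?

103

Apply Gauss's area formula: 2A = Σ (x_i·y_{i+1} − x_{i+1}·y_i), indices taken mod 5.
Cross-terms: -22, -60, -45, -50, -29  ⇒  Σ = -206
Area = |Σ|/2 = 103.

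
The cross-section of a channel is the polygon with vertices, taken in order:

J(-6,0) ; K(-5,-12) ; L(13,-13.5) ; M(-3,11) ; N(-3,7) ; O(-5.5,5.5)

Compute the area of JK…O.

Apply the surveyor's formula: 2A = Σ (x_i·y_{i+1} − x_{i+1}·y_i), indices taken mod 6.
Cross-terms: 72, 223.5, 102.5, 12, 22, 33  ⇒  Σ = 465
Area = |Σ|/2 = 232.5.

232.5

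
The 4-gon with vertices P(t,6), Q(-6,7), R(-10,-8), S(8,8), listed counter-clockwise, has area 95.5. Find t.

The doubled signed area Σ (x_i y_{i+1} − x_{i+1} y_i) is linear in t.
With t=0 it equals 186; the coefficient of t is -1 (from the two edges through P).
So -1·t + 186 = 2·95.5 = 191 ⇒ t = -5.

-5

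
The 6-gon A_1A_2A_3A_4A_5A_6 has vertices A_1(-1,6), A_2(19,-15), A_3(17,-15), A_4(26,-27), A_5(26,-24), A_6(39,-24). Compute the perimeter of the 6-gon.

112

|A_1A_2| = √((20)² + (-21)²) = √841 = 29
|A_2A_3| = √((-2)² + (0)²) = √4 = 2
|A_3A_4| = √((9)² + (-12)²) = √225 = 15
|A_4A_5| = √((0)² + (3)²) = √9 = 3
|A_5A_6| = √((13)² + (0)²) = √169 = 13
|A_6A_1| = √((-40)² + (30)²) = √2500 = 50
Perimeter = 29 + 2 + 15 + 3 + 13 + 50 = 112.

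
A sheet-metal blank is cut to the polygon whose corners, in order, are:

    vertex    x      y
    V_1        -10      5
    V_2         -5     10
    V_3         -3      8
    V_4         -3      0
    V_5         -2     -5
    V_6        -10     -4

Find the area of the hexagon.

89

Apply the shoelace formula: 2A = Σ (x_i·y_{i+1} − x_{i+1}·y_i), indices taken mod 6.
Σ = (-75) + (-10) + (24) + (15) + (-42) + (-90) = -178
Area = |Σ|/2 = 89.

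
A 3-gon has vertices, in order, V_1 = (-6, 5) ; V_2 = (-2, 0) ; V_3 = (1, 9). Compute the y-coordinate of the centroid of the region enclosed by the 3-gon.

14/3

Apply the surveyor's formula. First the cross-terms c_i = x_i·y_{i+1} − x_{i+1}·y_i:
  10, -18, 59  ⇒  2A = 51, A = 25.5.
Then Σ (y_i + y_{i+1})·c_i = 714, so ȳ = 714 / (6·25.5) = 14/3.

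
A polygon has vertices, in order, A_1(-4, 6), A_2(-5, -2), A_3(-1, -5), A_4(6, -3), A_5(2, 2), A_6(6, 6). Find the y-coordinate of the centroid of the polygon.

143/172

Apply the shoelace formula. First the cross-terms c_i = x_i·y_{i+1} − x_{i+1}·y_i:
  38, 23, 33, 18, 0, 60  ⇒  2A = 172, A = 86.
Then Σ (y_i + y_{i+1})·c_i = 429, so ȳ = 429 / (6·86) = 143/172.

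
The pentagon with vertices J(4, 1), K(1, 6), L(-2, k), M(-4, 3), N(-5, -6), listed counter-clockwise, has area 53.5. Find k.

The doubled signed area Σ (x_i y_{i+1} − x_{i+1} y_i) is linear in k.
With k=0 it equals 87; the coefficient of k is 5 (from the two edges through L).
So 5·k + 87 = 2·53.5 = 107 ⇒ k = 4.

4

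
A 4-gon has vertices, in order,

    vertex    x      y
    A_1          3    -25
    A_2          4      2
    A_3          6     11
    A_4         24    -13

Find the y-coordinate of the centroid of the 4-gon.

Apply Gauss's area formula. First the cross-terms c_i = x_i·y_{i+1} − x_{i+1}·y_i:
  106, 32, -342, -561  ⇒  2A = -765, A = -382.5.
Then Σ (y_i + y_{i+1})·c_i = 19980, so ȳ = 19980 / (6·(-382.5)) = -148/17.

-148/17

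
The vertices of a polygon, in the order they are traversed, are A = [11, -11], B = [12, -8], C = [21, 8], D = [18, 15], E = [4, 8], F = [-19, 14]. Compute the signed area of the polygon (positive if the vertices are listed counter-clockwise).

413

Apply the shoelace formula: 2A = Σ (x_i·y_{i+1} − x_{i+1}·y_i), indices taken mod 6.
Cross-terms: 44, 264, 171, 84, 208, 55  ⇒  Σ = 826
Signed area = Σ/2 = 413 (positive ⇒ counter-clockwise traversal).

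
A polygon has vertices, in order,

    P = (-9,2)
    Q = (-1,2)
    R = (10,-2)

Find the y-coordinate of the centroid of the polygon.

2/3

Apply the shoelace (surveyor's) formula. First the cross-terms c_i = x_i·y_{i+1} − x_{i+1}·y_i:
  -16, -18, 2  ⇒  2A = -32, A = -16.
Then Σ (y_i + y_{i+1})·c_i = -64, so ȳ = -64 / (6·(-16)) = 2/3.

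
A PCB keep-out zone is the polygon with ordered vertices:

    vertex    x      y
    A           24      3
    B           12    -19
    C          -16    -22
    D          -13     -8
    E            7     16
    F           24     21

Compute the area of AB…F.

Apply the shoelace (surveyor's) formula: 2A = Σ (x_i·y_{i+1} − x_{i+1}·y_i), indices taken mod 6.
Σ = (-492) + (-568) + (-158) + (-152) + (-237) + (-432) = -2039
Area = |Σ|/2 = 1019.5.

1019.5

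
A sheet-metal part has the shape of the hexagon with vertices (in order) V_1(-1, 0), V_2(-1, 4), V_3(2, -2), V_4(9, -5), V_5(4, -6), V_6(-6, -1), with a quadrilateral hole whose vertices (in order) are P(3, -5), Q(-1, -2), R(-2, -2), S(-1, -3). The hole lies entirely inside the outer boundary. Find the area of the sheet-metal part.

Outer boundary:
Apply the shoelace formula: 2A = Σ (x_i·y_{i+1} − x_{i+1}·y_i), indices taken mod 6.
V_1→V_2: (-1)(4) − (-1)(0) = -4
V_2→V_3: (-1)(-2) − (2)(4) = -6
V_3→V_4: (2)(-5) − (9)(-2) = 8
V_4→V_5: (9)(-6) − (4)(-5) = -34
V_5→V_6: (4)(-1) − (-6)(-6) = -40
V_6→V_1: (-6)(0) − (-1)(-1) = -1
Σ = -77
Area = |Σ|/2 = 38.5.
Hole:
Apply the shoelace (surveyor's) formula: 2A = Σ (x_i·y_{i+1} − x_{i+1}·y_i), indices taken mod 4.
Cross-terms: -11, -2, 4, 14  ⇒  Σ = 5
Area = |Σ|/2 = 2.5.
Net area = 38.5 − 2.5 = 36.

36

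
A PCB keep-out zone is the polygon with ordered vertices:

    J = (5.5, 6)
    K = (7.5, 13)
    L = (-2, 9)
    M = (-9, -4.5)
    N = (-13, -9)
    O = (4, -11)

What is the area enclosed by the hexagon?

248

Σ = (26.5) + (93.5) + (90) + (22.5) + (179) + (84.5) = 496
Area = |Σ|/2 = 248.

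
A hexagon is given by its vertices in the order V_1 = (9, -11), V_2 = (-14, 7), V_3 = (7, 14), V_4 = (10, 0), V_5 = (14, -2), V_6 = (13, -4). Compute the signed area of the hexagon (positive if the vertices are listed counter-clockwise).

-316.5

Apply Gauss's area formula: 2A = Σ (x_i·y_{i+1} − x_{i+1}·y_i), indices taken mod 6.
Σ = (-91) + (-245) + (-140) + (-20) + (-30) + (-107) = -633
Signed area = Σ/2 = -316.5 (negative ⇒ clockwise traversal).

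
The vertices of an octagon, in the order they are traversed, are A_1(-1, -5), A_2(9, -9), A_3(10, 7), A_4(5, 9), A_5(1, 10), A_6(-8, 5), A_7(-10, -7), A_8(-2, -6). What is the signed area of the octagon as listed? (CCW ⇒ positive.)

Σ = (54) + (153) + (55) + (41) + (85) + (106) + (46) + (4) = 544
Signed area = Σ/2 = 272 (positive ⇒ counter-clockwise traversal).

272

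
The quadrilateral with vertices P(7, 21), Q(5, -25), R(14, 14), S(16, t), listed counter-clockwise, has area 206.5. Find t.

23

The doubled signed area Σ (x_i y_{i+1} − x_{i+1} y_i) is linear in t.
With t=0 it equals 252; the coefficient of t is 7 (from the two edges through S).
So 7·t + 252 = 2·206.5 = 413 ⇒ t = 23.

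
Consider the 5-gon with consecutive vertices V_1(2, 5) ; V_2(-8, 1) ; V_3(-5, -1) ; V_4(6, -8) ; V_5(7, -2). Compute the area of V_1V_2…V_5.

92

Σ = (42) + (13) + (46) + (44) + (39) = 184
Area = |Σ|/2 = 92.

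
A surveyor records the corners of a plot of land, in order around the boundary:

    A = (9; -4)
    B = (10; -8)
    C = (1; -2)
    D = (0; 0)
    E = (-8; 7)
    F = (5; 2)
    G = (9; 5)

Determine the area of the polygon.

84.5

Σ = (-32) + (-12) + (0) + (0) + (-51) + (7) + (-81) = -169
Area = |Σ|/2 = 84.5.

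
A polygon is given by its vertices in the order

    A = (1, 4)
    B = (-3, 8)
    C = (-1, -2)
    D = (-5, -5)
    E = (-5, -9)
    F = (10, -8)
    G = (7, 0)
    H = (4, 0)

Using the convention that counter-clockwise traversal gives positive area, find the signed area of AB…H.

Apply the surveyor's formula: 2A = Σ (x_i·y_{i+1} − x_{i+1}·y_i), indices taken mod 8.
Σ = (20) + (14) + (-5) + (20) + (130) + (56) + (0) + (16) = 251
Signed area = Σ/2 = 125.5 (positive ⇒ counter-clockwise traversal).

125.5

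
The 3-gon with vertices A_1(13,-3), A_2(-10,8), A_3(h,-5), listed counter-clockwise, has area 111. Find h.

The doubled signed area Σ (x_i y_{i+1} − x_{i+1} y_i) is linear in h.
With h=0 it equals 189; the coefficient of h is -11 (from the two edges through A_3).
So -11·h + 189 = 2·111 = 222 ⇒ h = -3.

-3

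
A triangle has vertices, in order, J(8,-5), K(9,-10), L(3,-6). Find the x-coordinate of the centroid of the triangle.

20/3

Apply the shoelace (surveyor's) formula. First the cross-terms c_i = x_i·y_{i+1} − x_{i+1}·y_i:
  -35, -24, 33  ⇒  2A = -26, A = -13.
Then Σ (x_i + x_{i+1})·c_i = -520, so x̄ = -520 / (6·(-13)) = 20/3.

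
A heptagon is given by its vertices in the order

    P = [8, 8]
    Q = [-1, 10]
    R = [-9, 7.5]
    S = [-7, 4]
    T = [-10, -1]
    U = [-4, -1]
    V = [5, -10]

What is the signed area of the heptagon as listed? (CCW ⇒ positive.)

Σ = (88) + (82.5) + (16.5) + (47) + (6) + (45) + (120) = 405
Signed area = Σ/2 = 202.5 (positive ⇒ counter-clockwise traversal).

202.5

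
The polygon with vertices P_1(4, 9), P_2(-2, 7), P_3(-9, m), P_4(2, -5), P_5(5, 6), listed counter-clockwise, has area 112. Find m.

-3

The doubled signed area Σ (x_i y_{i+1} − x_{i+1} y_i) is linear in m.
With m=0 it equals 212; the coefficient of m is -4 (from the two edges through P_3).
So -4·m + 212 = 2·112 = 224 ⇒ m = -3.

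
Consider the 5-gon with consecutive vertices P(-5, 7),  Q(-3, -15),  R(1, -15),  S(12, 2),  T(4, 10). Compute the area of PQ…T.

Σ = (96) + (60) + (182) + (112) + (78) = 528
Area = |Σ|/2 = 264.

264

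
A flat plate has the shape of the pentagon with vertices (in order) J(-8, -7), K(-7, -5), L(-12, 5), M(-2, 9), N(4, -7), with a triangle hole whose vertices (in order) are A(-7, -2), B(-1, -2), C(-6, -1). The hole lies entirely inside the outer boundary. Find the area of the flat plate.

151

Outer boundary:
Σ = (-9) + (-95) + (-98) + (-22) + (-84) = -308
Area = |Σ|/2 = 154.
Hole:
Cross-terms: 12, -11, 5  ⇒  Σ = 6
Area = |Σ|/2 = 3.
Net area = 154 − 3 = 151.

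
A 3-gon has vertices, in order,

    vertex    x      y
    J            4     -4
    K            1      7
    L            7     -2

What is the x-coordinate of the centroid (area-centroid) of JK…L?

Apply the shoelace formula. First the cross-terms c_i = x_i·y_{i+1} − x_{i+1}·y_i:
  32, -51, -20  ⇒  2A = -39, A = -19.5.
Then Σ (x_i + x_{i+1})·c_i = -468, so x̄ = -468 / (6·(-19.5)) = 4.

4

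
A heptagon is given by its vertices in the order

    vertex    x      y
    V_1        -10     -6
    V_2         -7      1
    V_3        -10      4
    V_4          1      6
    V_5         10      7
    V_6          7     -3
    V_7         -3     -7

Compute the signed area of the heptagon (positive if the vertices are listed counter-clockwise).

V_1→V_2: (-10)(1) − (-7)(-6) = -52
V_2→V_3: (-7)(4) − (-10)(1) = -18
V_3→V_4: (-10)(6) − (1)(4) = -64
V_4→V_5: (1)(7) − (10)(6) = -53
V_5→V_6: (10)(-3) − (7)(7) = -79
V_6→V_7: (7)(-7) − (-3)(-3) = -58
V_7→V_1: (-3)(-6) − (-10)(-7) = -52
Σ = -376
Signed area = Σ/2 = -188 (negative ⇒ clockwise traversal).

-188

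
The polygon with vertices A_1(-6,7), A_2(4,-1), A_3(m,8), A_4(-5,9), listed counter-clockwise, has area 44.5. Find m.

2

Write out the shoelace sum; only the two edges meeting at A_3 involve m:
2·Area = [(4·8 − m·(-1)) + (m·9 − (-5)·8)] + -3
       = 10·m + 69 = 89
⇒ m = 2.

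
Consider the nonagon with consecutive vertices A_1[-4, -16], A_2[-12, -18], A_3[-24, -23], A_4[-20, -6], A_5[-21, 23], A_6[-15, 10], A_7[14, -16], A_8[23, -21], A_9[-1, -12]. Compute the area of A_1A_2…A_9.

599

Apply the surveyor's formula: 2A = Σ (x_i·y_{i+1} − x_{i+1}·y_i), indices taken mod 9.
Σ = (-120) + (-156) + (-316) + (-586) + (135) + (100) + (74) + (-297) + (-32) = -1198
Area = |Σ|/2 = 599.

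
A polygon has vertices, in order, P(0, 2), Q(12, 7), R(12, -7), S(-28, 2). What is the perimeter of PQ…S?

|PQ| = √((12)² + (5)²) = √169 = 13
|QR| = √((0)² + (-14)²) = √196 = 14
|RS| = √((-40)² + (9)²) = √1681 = 41
|SP| = √((28)² + (0)²) = √784 = 28
Perimeter = 13 + 14 + 41 + 28 = 96.

96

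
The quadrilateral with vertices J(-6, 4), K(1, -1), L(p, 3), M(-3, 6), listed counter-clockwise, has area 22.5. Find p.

1

The doubled signed area Σ (x_i y_{i+1} − x_{i+1} y_i) is linear in p.
With p=0 it equals 38; the coefficient of p is 7 (from the two edges through L).
So 7·p + 38 = 2·22.5 = 45 ⇒ p = 1.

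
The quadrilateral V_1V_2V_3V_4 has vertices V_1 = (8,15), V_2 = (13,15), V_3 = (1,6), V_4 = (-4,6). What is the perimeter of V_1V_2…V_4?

40

|V_1V_2| = √((5)² + (0)²) = √25 = 5
|V_2V_3| = √((-12)² + (-9)²) = √225 = 15
|V_3V_4| = √((-5)² + (0)²) = √25 = 5
|V_4V_1| = √((12)² + (9)²) = √225 = 15
Perimeter = 5 + 15 + 5 + 15 = 40.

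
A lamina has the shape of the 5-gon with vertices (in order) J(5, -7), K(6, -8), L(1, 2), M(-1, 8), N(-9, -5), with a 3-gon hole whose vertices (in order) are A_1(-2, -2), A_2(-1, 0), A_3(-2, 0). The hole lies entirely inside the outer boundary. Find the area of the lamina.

97.5

Outer boundary:
Apply the surveyor's formula: 2A = Σ (x_i·y_{i+1} − x_{i+1}·y_i), indices taken mod 5.
Σ = (2) + (20) + (10) + (77) + (88) = 197
Area = |Σ|/2 = 98.5.
Hole:
Apply the shoelace formula: 2A = Σ (x_i·y_{i+1} − x_{i+1}·y_i), indices taken mod 3.
Cross-terms: -2, 0, 4  ⇒  Σ = 2
Area = |Σ|/2 = 1.
Net area = 98.5 − 1 = 97.5.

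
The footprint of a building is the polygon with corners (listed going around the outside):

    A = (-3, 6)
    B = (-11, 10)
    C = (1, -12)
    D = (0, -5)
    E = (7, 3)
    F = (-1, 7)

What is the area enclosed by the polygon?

Apply the surveyor's formula: 2A = Σ (x_i·y_{i+1} − x_{i+1}·y_i), indices taken mod 6.
A→B: (-3)(10) − (-11)(6) = 36
B→C: (-11)(-12) − (1)(10) = 122
C→D: (1)(-5) − (0)(-12) = -5
D→E: (0)(3) − (7)(-5) = 35
E→F: (7)(7) − (-1)(3) = 52
F→A: (-1)(6) − (-3)(7) = 15
Σ = 255
Area = |Σ|/2 = 127.5.

127.5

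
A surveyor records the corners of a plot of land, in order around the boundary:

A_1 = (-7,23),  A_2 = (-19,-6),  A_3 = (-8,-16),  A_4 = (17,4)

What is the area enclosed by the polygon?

Apply the shoelace formula: 2A = Σ (x_i·y_{i+1} − x_{i+1}·y_i), indices taken mod 4.
Σ = (479) + (256) + (240) + (419) = 1394
Area = |Σ|/2 = 697.

697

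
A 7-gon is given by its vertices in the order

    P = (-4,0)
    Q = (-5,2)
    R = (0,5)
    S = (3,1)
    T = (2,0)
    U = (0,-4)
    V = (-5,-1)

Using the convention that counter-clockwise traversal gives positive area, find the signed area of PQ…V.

Σ = (-8) + (-25) + (-15) + (-2) + (-8) + (-20) + (-4) = -82
Signed area = Σ/2 = -41 (negative ⇒ clockwise traversal).

-41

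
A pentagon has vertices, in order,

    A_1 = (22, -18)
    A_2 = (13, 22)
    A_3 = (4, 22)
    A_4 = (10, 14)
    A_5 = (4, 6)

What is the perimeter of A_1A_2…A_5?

|A_1A_2| = √((-9)² + (40)²) = √1681 = 41
|A_2A_3| = √((-9)² + (0)²) = √81 = 9
|A_3A_4| = √((6)² + (-8)²) = √100 = 10
|A_4A_5| = √((-6)² + (-8)²) = √100 = 10
|A_5A_1| = √((18)² + (-24)²) = √900 = 30
Perimeter = 41 + 9 + 10 + 10 + 30 = 100.

100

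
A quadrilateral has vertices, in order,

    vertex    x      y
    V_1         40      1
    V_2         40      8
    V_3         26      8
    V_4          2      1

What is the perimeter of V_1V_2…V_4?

|V_1V_2| = √((0)² + (7)²) = √49 = 7
|V_2V_3| = √((-14)² + (0)²) = √196 = 14
|V_3V_4| = √((-24)² + (-7)²) = √625 = 25
|V_4V_1| = √((38)² + (0)²) = √1444 = 38
Perimeter = 7 + 14 + 25 + 38 = 84.

84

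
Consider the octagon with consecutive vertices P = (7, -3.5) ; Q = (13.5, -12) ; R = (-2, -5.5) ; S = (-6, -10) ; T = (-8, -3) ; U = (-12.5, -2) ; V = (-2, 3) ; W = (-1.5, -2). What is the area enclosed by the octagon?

122.625

Apply the shoelace formula: 2A = Σ (x_i·y_{i+1} − x_{i+1}·y_i), indices taken mod 8.
Σ = (-36.75) + (-98.25) + (-13) + (-62) + (-21.5) + (-41.5) + (8.5) + (19.25) = -245.25
Area = |Σ|/2 = 122.625.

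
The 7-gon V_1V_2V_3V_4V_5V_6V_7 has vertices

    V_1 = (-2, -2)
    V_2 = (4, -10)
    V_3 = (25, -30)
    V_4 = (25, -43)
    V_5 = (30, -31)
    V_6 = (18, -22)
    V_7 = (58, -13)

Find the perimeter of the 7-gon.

|V_1V_2| = √((6)² + (-8)²) = √100 = 10
|V_2V_3| = √((21)² + (-20)²) = √841 = 29
|V_3V_4| = √((0)² + (-13)²) = √169 = 13
|V_4V_5| = √((5)² + (12)²) = √169 = 13
|V_5V_6| = √((-12)² + (9)²) = √225 = 15
|V_6V_7| = √((40)² + (9)²) = √1681 = 41
|V_7V_1| = √((-60)² + (11)²) = √3721 = 61
Perimeter = 10 + 29 + 13 + 13 + 15 + 41 + 61 = 182.

182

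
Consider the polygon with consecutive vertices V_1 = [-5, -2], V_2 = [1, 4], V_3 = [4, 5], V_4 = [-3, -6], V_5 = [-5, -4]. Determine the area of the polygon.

Σ = (-18) + (-11) + (-9) + (-18) + (-10) = -66
Area = |Σ|/2 = 33.

33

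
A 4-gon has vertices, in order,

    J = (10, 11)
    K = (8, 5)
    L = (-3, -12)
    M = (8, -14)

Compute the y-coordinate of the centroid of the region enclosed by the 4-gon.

Apply the shoelace (surveyor's) formula. First the cross-terms c_i = x_i·y_{i+1} − x_{i+1}·y_i:
  -38, -81, 138, 228  ⇒  2A = 247, A = 123.5.
Then Σ (y_i + y_{i+1})·c_i = -4313, so ȳ = -4313 / (6·123.5) = -227/39.

-227/39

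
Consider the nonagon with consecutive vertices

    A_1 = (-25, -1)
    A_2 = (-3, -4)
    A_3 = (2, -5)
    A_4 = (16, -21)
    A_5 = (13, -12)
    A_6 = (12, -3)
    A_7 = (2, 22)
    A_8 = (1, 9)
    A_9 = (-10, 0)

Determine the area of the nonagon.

355

Apply the shoelace formula: 2A = Σ (x_i·y_{i+1} − x_{i+1}·y_i), indices taken mod 9.
Σ = (97) + (23) + (38) + (81) + (105) + (270) + (-4) + (90) + (10) = 710
Area = |Σ|/2 = 355.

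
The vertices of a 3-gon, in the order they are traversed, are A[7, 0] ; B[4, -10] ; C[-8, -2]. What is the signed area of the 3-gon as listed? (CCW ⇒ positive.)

Apply the shoelace formula: 2A = Σ (x_i·y_{i+1} − x_{i+1}·y_i), indices taken mod 3.
A→B: (7)(-10) − (4)(0) = -70
B→C: (4)(-2) − (-8)(-10) = -88
C→A: (-8)(0) − (7)(-2) = 14
Σ = -144
Signed area = Σ/2 = -72 (negative ⇒ clockwise traversal).

-72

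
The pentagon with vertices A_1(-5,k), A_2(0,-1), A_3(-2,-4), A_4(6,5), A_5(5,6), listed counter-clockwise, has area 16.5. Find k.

-5

Write out the shoelace sum; only the two edges meeting at A_1 involve k:
2·Area = [(5·k − (-5)·6) + ((-5)·(-1) − 0·k)] + 23
       = 5·k + 58 = 33
⇒ k = -5.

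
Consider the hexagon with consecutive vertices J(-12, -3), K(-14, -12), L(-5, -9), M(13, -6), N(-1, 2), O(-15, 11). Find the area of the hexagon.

265.5

Apply the shoelace (surveyor's) formula: 2A = Σ (x_i·y_{i+1} − x_{i+1}·y_i), indices taken mod 6.
Σ = (102) + (66) + (147) + (20) + (19) + (177) = 531
Area = |Σ|/2 = 265.5.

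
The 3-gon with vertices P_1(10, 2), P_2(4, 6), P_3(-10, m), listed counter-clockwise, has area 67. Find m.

The doubled signed area Σ (x_i y_{i+1} − x_{i+1} y_i) is linear in m.
With m=0 it equals 92; the coefficient of m is -6 (from the two edges through P_3).
So -6·m + 92 = 2·67 = 134 ⇒ m = -7.

-7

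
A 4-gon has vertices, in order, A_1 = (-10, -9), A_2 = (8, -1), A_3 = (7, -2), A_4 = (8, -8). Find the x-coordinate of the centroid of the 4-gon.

5/3

Apply Gauss's area formula. First the cross-terms c_i = x_i·y_{i+1} − x_{i+1}·y_i:
  82, -9, -40, -152  ⇒  2A = -119, A = -59.5.
Then Σ (x_i + x_{i+1})·c_i = -595, so x̄ = -595 / (6·(-59.5)) = 5/3.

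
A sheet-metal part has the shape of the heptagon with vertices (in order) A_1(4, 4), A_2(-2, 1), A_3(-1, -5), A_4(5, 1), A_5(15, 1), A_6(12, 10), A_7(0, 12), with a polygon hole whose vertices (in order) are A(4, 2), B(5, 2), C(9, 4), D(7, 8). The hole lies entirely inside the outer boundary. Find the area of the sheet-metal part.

122.5

Outer boundary:
Apply the shoelace formula: 2A = Σ (x_i·y_{i+1} − x_{i+1}·y_i), indices taken mod 7.
Σ = (12) + (11) + (24) + (-10) + (138) + (144) + (-48) = 271
Area = |Σ|/2 = 135.5.
Hole:
Apply Gauss's area formula: 2A = Σ (x_i·y_{i+1} − x_{i+1}·y_i), indices taken mod 4.
Cross-terms: -2, 2, 44, -18  ⇒  Σ = 26
Area = |Σ|/2 = 13.
Net area = 135.5 − 13 = 122.5.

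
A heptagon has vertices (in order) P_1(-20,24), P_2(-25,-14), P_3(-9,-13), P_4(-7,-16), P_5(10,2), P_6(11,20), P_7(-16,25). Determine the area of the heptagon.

Σ = (880) + (199) + (53) + (146) + (178) + (595) + (116) = 2167
Area = |Σ|/2 = 1083.5.

1083.5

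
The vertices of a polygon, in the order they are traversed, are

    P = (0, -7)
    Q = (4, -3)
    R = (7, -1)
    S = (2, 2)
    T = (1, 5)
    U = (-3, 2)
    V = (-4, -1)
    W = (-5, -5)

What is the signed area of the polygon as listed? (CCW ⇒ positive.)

73.5

Apply the shoelace formula: 2A = Σ (x_i·y_{i+1} − x_{i+1}·y_i), indices taken mod 8.
Cross-terms: 28, 17, 16, 8, 17, 11, 15, 35  ⇒  Σ = 147
Signed area = Σ/2 = 73.5 (positive ⇒ counter-clockwise traversal).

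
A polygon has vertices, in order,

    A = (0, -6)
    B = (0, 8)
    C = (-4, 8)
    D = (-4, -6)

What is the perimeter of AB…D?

|AB| = √((0)² + (14)²) = √196 = 14
|BC| = √((-4)² + (0)²) = √16 = 4
|CD| = √((0)² + (-14)²) = √196 = 14
|DA| = √((4)² + (0)²) = √16 = 4
Perimeter = 14 + 4 + 14 + 4 = 36.

36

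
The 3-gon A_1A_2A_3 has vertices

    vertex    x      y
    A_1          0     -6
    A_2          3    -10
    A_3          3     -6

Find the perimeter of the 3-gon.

|A_1A_2| = √((3)² + (-4)²) = √25 = 5
|A_2A_3| = √((0)² + (4)²) = √16 = 4
|A_3A_1| = √((-3)² + (0)²) = √9 = 3
Perimeter = 5 + 4 + 3 = 12.

12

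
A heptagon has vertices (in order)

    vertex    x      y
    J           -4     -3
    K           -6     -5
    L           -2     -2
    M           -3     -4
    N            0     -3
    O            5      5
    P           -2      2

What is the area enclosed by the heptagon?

Apply the shoelace (surveyor's) formula: 2A = Σ (x_i·y_{i+1} − x_{i+1}·y_i), indices taken mod 7.
J→K: (-4)(-5) − (-6)(-3) = 2
K→L: (-6)(-2) − (-2)(-5) = 2
L→M: (-2)(-4) − (-3)(-2) = 2
M→N: (-3)(-3) − (0)(-4) = 9
N→O: (0)(5) − (5)(-3) = 15
O→P: (5)(2) − (-2)(5) = 20
P→J: (-2)(-3) − (-4)(2) = 14
Σ = 64
Area = |Σ|/2 = 32.

32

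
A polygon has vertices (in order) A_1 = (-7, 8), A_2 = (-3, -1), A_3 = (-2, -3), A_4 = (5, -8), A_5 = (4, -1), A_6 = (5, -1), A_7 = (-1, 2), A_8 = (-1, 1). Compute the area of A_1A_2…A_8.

53

Apply the shoelace formula: 2A = Σ (x_i·y_{i+1} − x_{i+1}·y_i), indices taken mod 8.
A_1→A_2: (-7)(-1) − (-3)(8) = 31
A_2→A_3: (-3)(-3) − (-2)(-1) = 7
A_3→A_4: (-2)(-8) − (5)(-3) = 31
A_4→A_5: (5)(-1) − (4)(-8) = 27
A_5→A_6: (4)(-1) − (5)(-1) = 1
A_6→A_7: (5)(2) − (-1)(-1) = 9
A_7→A_8: (-1)(1) − (-1)(2) = 1
A_8→A_1: (-1)(8) − (-7)(1) = -1
Σ = 106
Area = |Σ|/2 = 53.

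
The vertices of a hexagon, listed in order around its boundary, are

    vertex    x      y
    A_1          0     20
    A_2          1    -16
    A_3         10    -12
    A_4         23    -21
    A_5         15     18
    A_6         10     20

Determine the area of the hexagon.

621.5

Apply the surveyor's formula: 2A = Σ (x_i·y_{i+1} − x_{i+1}·y_i), indices taken mod 6.
A_1→A_2: (0)(-16) − (1)(20) = -20
A_2→A_3: (1)(-12) − (10)(-16) = 148
A_3→A_4: (10)(-21) − (23)(-12) = 66
A_4→A_5: (23)(18) − (15)(-21) = 729
A_5→A_6: (15)(20) − (10)(18) = 120
A_6→A_1: (10)(20) − (0)(20) = 200
Σ = 1243
Area = |Σ|/2 = 621.5.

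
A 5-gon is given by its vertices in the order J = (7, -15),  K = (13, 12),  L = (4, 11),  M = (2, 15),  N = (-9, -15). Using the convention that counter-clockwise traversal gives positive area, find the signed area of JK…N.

Cross-terms: 279, 95, 38, 105, 240  ⇒  Σ = 757
Signed area = Σ/2 = 378.5 (positive ⇒ counter-clockwise traversal).

378.5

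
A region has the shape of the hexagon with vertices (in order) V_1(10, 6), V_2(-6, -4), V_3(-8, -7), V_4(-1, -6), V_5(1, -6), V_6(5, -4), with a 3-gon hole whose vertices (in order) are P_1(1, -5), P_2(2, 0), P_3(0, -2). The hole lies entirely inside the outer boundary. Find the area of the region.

73.5

Outer boundary:
Apply the surveyor's formula: 2A = Σ (x_i·y_{i+1} − x_{i+1}·y_i), indices taken mod 6.
Σ = (-4) + (10) + (41) + (12) + (26) + (70) = 155
Area = |Σ|/2 = 77.5.
Hole:
Apply Gauss's area formula: 2A = Σ (x_i·y_{i+1} − x_{i+1}·y_i), indices taken mod 3.
P_1→P_2: (1)(0) − (2)(-5) = 10
P_2→P_3: (2)(-2) − (0)(0) = -4
P_3→P_1: (0)(-5) − (1)(-2) = 2
Σ = 8
Area = |Σ|/2 = 4.
Net area = 77.5 − 4 = 73.5.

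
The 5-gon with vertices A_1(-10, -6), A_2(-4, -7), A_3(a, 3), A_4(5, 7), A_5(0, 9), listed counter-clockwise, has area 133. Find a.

Write out the shoelace sum; only the two edges meeting at A_3 involve a:
2·Area = [((-4)·3 − a·(-7)) + (a·7 − 5·3)] + 181
       = 14·a + 154 = 266
⇒ a = 8.

8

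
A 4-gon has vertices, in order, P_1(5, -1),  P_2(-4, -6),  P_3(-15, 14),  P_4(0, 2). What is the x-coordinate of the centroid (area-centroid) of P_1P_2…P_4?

-157/33

Apply the shoelace (surveyor's) formula. First the cross-terms c_i = x_i·y_{i+1} − x_{i+1}·y_i:
  -34, -146, -30, -10  ⇒  2A = -220, A = -110.
Then Σ (x_i + x_{i+1})·c_i = 3140, so x̄ = 3140 / (6·(-110)) = -157/33.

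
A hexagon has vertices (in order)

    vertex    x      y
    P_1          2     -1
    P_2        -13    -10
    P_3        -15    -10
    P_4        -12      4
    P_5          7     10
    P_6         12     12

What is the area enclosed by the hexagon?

Apply Gauss's area formula: 2A = Σ (x_i·y_{i+1} − x_{i+1}·y_i), indices taken mod 6.
Cross-terms: -33, -20, -180, -148, -36, -36  ⇒  Σ = -453
Area = |Σ|/2 = 226.5.

226.5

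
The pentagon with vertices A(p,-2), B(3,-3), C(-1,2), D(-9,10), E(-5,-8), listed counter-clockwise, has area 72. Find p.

The doubled signed area Σ (x_i y_{i+1} − x_{i+1} y_i) is linear in p.
With p=0 it equals 149; the coefficient of p is 5 (from the two edges through A).
So 5·p + 149 = 2·72 = 144 ⇒ p = -1.

-1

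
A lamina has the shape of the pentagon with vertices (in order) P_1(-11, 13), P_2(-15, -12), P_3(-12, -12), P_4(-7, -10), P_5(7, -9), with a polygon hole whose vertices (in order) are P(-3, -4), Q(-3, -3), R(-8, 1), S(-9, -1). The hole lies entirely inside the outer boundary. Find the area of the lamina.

Outer boundary:
Apply the shoelace formula: 2A = Σ (x_i·y_{i+1} − x_{i+1}·y_i), indices taken mod 5.
Σ = (327) + (36) + (36) + (133) + (-8) = 524
Area = |Σ|/2 = 262.
Hole:
Apply the shoelace formula: 2A = Σ (x_i·y_{i+1} − x_{i+1}·y_i), indices taken mod 4.
Cross-terms: -3, -27, 17, 33  ⇒  Σ = 20
Area = |Σ|/2 = 10.
Net area = 262 − 10 = 252.

252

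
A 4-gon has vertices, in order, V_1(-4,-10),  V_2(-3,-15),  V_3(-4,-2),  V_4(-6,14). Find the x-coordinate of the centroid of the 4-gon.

-13/3

Apply the shoelace formula. First the cross-terms c_i = x_i·y_{i+1} − x_{i+1}·y_i:
  30, -54, -68, 116  ⇒  2A = 24, A = 12.
Then Σ (x_i + x_{i+1})·c_i = -312, so x̄ = -312 / (6·12) = -13/3.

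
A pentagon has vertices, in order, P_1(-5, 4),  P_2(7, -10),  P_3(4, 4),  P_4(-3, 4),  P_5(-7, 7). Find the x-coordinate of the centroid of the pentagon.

37/22

Apply the shoelace formula. First the cross-terms c_i = x_i·y_{i+1} − x_{i+1}·y_i:
  22, 68, 28, 7, 7  ⇒  2A = 132, A = 66.
Then Σ (x_i + x_{i+1})·c_i = 666, so x̄ = 666 / (6·66) = 37/22.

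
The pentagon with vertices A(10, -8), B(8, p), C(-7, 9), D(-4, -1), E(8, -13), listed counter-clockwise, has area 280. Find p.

The doubled signed area Σ (x_i y_{i+1} − x_{i+1} y_i) is linear in p.
With p=0 it equals 305; the coefficient of p is 17 (from the two edges through B).
So 17·p + 305 = 2·280 = 560 ⇒ p = 15.

15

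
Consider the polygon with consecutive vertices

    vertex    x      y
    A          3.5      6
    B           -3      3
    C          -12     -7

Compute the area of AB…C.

19

Cross-terms: 28.5, 57, -47.5  ⇒  Σ = 38
Area = |Σ|/2 = 19.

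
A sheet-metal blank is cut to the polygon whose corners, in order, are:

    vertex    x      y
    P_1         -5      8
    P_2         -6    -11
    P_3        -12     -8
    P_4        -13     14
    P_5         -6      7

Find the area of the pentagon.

136.5

Apply the shoelace (surveyor's) formula: 2A = Σ (x_i·y_{i+1} − x_{i+1}·y_i), indices taken mod 5.
Σ = (103) + (-84) + (-272) + (-7) + (-13) = -273
Area = |Σ|/2 = 136.5.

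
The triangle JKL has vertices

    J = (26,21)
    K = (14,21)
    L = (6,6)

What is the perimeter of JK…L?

54

|JK| = √((-12)² + (0)²) = √144 = 12
|KL| = √((-8)² + (-15)²) = √289 = 17
|LJ| = √((20)² + (15)²) = √625 = 25
Perimeter = 12 + 17 + 25 = 54.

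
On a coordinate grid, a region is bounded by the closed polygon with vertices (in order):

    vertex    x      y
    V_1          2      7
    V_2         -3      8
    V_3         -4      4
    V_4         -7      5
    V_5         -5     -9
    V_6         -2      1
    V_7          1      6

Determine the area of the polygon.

56

Σ = (37) + (20) + (8) + (88) + (-23) + (-13) + (-5) = 112
Area = |Σ|/2 = 56.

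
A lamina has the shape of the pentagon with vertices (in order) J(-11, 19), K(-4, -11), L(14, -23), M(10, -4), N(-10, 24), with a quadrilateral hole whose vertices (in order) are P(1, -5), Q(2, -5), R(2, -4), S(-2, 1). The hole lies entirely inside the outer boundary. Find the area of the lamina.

Outer boundary:
Σ = (197) + (246) + (174) + (200) + (74) = 891
Area = |Σ|/2 = 445.5.
Hole:
Apply Gauss's area formula: 2A = Σ (x_i·y_{i+1} − x_{i+1}·y_i), indices taken mod 4.
Σ = (5) + (2) + (-6) + (9) = 10
Area = |Σ|/2 = 5.
Net area = 445.5 − 5 = 440.5.

440.5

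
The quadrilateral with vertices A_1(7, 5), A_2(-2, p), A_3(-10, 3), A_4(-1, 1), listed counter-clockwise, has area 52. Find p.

7

The doubled signed area Σ (x_i y_{i+1} − x_{i+1} y_i) is linear in p.
With p=0 it equals -15; the coefficient of p is 17 (from the two edges through A_2).
So 17·p + -15 = 2·52 = 104 ⇒ p = 7.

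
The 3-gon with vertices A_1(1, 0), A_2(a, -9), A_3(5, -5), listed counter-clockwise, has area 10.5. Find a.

4

The doubled signed area Σ (x_i y_{i+1} − x_{i+1} y_i) is linear in a.
With a=0 it equals 41; the coefficient of a is -5 (from the two edges through A_2).
So -5·a + 41 = 2·10.5 = 21 ⇒ a = 4.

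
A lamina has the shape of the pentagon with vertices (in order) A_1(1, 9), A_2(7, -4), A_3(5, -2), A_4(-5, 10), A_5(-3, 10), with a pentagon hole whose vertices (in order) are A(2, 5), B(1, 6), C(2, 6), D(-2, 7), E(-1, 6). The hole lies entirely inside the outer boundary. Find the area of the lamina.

36.5

Outer boundary:
Cross-terms: -67, 6, 40, -20, -37  ⇒  Σ = -78
Area = |Σ|/2 = 39.
Hole:
Σ = (7) + (-6) + (26) + (-5) + (-17) = 5
Area = |Σ|/2 = 2.5.
Net area = 39 − 2.5 = 36.5.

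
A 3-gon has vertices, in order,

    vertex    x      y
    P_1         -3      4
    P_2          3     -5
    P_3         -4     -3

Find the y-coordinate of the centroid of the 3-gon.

-4/3

Apply the shoelace formula. First the cross-terms c_i = x_i·y_{i+1} − x_{i+1}·y_i:
  3, -29, -25  ⇒  2A = -51, A = -25.5.
Then Σ (y_i + y_{i+1})·c_i = 204, so ȳ = 204 / (6·(-25.5)) = -4/3.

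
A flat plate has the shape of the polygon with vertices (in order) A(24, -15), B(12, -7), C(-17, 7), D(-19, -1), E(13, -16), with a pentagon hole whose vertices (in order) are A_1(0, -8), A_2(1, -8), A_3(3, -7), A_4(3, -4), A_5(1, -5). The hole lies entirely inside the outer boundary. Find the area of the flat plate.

309

Outer boundary:
Apply the surveyor's formula: 2A = Σ (x_i·y_{i+1} − x_{i+1}·y_i), indices taken mod 5.
Σ = (12) + (-35) + (150) + (317) + (189) = 633
Area = |Σ|/2 = 316.5.
Hole:
Σ = (8) + (17) + (9) + (-11) + (-8) = 15
Area = |Σ|/2 = 7.5.
Net area = 316.5 − 7.5 = 309.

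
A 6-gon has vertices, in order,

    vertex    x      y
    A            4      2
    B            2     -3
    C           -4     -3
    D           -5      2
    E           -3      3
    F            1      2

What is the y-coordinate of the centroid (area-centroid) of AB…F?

Apply the shoelace (surveyor's) formula. First the cross-terms c_i = x_i·y_{i+1} − x_{i+1}·y_i:
  -16, -18, -23, -9, -9, -6  ⇒  2A = -81, A = -40.5.
Then Σ (y_i + y_{i+1})·c_i = 33, so ȳ = 33 / (6·(-40.5)) = -11/81.

-11/81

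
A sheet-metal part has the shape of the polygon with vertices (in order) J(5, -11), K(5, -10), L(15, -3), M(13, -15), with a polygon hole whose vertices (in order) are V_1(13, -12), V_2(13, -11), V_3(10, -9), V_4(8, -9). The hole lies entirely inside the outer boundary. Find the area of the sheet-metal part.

52.5

Outer boundary:
Apply the shoelace (surveyor's) formula: 2A = Σ (x_i·y_{i+1} − x_{i+1}·y_i), indices taken mod 4.
Σ = (5) + (135) + (-186) + (-68) = -114
Area = |Σ|/2 = 57.
Hole:
V_1→V_2: (13)(-11) − (13)(-12) = 13
V_2→V_3: (13)(-9) − (10)(-11) = -7
V_3→V_4: (10)(-9) − (8)(-9) = -18
V_4→V_1: (8)(-12) − (13)(-9) = 21
Σ = 9
Area = |Σ|/2 = 4.5.
Net area = 57 − 4.5 = 52.5.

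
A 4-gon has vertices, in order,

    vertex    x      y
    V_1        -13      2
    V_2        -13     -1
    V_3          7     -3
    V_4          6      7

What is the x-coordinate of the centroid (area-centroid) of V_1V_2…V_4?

Apply the surveyor's formula. First the cross-terms c_i = x_i·y_{i+1} − x_{i+1}·y_i:
  39, 46, 67, 103  ⇒  2A = 255, A = 127.5.
Then Σ (x_i + x_{i+1})·c_i = -1140, so x̄ = -1140 / (6·127.5) = -76/51.

-76/51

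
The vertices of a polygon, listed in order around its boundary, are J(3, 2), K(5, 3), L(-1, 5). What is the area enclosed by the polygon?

5

Σ = (-1) + (28) + (-17) = 10
Area = |Σ|/2 = 5.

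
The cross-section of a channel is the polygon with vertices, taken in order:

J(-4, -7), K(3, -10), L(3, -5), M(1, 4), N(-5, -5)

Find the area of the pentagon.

61.5

Σ = (61) + (15) + (17) + (15) + (15) = 123
Area = |Σ|/2 = 61.5.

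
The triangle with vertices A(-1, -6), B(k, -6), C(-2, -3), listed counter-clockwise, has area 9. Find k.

5

Write out the shoelace sum; only the two edges meeting at B involve k:
2·Area = [((-1)·(-6) − k·(-6)) + (k·(-3) − (-2)·(-6))] + 9
       = 3·k + 3 = 18
⇒ k = 5.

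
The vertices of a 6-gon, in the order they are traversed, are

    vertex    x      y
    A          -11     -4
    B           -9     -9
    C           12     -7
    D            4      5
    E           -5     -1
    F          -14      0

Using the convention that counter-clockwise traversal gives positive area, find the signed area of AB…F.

192.5

Apply the shoelace formula: 2A = Σ (x_i·y_{i+1} − x_{i+1}·y_i), indices taken mod 6.
Σ = (63) + (171) + (88) + (21) + (-14) + (56) = 385
Signed area = Σ/2 = 192.5 (positive ⇒ counter-clockwise traversal).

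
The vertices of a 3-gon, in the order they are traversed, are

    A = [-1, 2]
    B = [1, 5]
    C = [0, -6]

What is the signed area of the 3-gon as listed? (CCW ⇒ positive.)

Σ = (-7) + (-6) + (-6) = -19
Signed area = Σ/2 = -9.5 (negative ⇒ clockwise traversal).

-9.5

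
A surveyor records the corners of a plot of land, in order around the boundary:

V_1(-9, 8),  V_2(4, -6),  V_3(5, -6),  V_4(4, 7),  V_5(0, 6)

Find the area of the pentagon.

82.5

Cross-terms: 22, 6, 59, 24, 54  ⇒  Σ = 165
Area = |Σ|/2 = 82.5.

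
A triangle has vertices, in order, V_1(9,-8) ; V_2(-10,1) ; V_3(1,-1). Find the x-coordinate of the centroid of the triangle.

Apply the surveyor's formula. First the cross-terms c_i = x_i·y_{i+1} − x_{i+1}·y_i:
  -71, 9, 1  ⇒  2A = -61, A = -30.5.
Then Σ (x_i + x_{i+1})·c_i = 0, so x̄ = 0 / (6·(-30.5)) = 0.

0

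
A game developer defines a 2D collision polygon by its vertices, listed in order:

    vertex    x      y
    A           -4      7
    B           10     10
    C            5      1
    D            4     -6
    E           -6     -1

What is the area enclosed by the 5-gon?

135

Cross-terms: -110, -40, -34, -40, -46  ⇒  Σ = -270
Area = |Σ|/2 = 135.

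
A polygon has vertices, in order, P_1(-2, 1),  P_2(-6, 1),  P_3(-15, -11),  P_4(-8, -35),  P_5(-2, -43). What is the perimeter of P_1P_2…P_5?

|P_1P_2| = √((-4)² + (0)²) = √16 = 4
|P_2P_3| = √((-9)² + (-12)²) = √225 = 15
|P_3P_4| = √((7)² + (-24)²) = √625 = 25
|P_4P_5| = √((6)² + (-8)²) = √100 = 10
|P_5P_1| = √((0)² + (44)²) = √1936 = 44
Perimeter = 4 + 15 + 25 + 10 + 44 = 98.

98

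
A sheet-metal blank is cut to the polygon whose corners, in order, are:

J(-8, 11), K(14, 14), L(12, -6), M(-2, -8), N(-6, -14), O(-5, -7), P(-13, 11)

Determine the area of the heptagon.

Apply the shoelace (surveyor's) formula: 2A = Σ (x_i·y_{i+1} − x_{i+1}·y_i), indices taken mod 7.
J→K: (-8)(14) − (14)(11) = -266
K→L: (14)(-6) − (12)(14) = -252
L→M: (12)(-8) − (-2)(-6) = -108
M→N: (-2)(-14) − (-6)(-8) = -20
N→O: (-6)(-7) − (-5)(-14) = -28
O→P: (-5)(11) − (-13)(-7) = -146
P→J: (-13)(11) − (-8)(11) = -55
Σ = -875
Area = |Σ|/2 = 437.5.

437.5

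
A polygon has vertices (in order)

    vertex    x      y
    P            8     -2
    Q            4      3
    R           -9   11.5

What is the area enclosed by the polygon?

Apply the surveyor's formula: 2A = Σ (x_i·y_{i+1} − x_{i+1}·y_i), indices taken mod 3.
P→Q: (8)(3) − (4)(-2) = 32
Q→R: (4)(11.5) − (-9)(3) = 73
R→P: (-9)(-2) − (8)(11.5) = -74
Σ = 31
Area = |Σ|/2 = 15.5.

15.5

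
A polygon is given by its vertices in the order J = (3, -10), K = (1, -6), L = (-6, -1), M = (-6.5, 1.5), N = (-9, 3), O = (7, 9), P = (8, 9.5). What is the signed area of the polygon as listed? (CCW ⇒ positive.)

-141.25

Apply the shoelace formula: 2A = Σ (x_i·y_{i+1} − x_{i+1}·y_i), indices taken mod 7.
Σ = (-8) + (-37) + (-15.5) + (-6) + (-102) + (-5.5) + (-108.5) = -282.5
Signed area = Σ/2 = -141.25 (negative ⇒ clockwise traversal).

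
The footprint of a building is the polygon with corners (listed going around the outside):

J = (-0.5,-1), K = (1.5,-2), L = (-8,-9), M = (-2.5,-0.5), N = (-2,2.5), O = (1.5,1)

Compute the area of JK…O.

29.75

Apply Gauss's area formula: 2A = Σ (x_i·y_{i+1} − x_{i+1}·y_i), indices taken mod 6.
Cross-terms: 2.5, -29.5, -18.5, -7.25, -5.75, -1  ⇒  Σ = -59.5
Area = |Σ|/2 = 29.75.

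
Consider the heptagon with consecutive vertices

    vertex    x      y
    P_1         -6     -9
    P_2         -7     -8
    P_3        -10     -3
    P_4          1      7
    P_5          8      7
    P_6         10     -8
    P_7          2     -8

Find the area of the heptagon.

Apply Gauss's area formula: 2A = Σ (x_i·y_{i+1} − x_{i+1}·y_i), indices taken mod 7.
Σ = (-15) + (-59) + (-67) + (-49) + (-134) + (-64) + (-66) = -454
Area = |Σ|/2 = 227.

227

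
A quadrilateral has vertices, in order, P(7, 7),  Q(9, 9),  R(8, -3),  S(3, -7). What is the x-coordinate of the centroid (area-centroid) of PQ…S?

125/19

Apply the shoelace formula. First the cross-terms c_i = x_i·y_{i+1} − x_{i+1}·y_i:
  0, -99, -47, 70  ⇒  2A = -76, A = -38.
Then Σ (x_i + x_{i+1})·c_i = -1500, so x̄ = -1500 / (6·(-38)) = 125/19.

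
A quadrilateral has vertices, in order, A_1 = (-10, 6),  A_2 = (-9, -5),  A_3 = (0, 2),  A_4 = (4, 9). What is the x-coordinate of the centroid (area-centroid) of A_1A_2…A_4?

Apply the shoelace (surveyor's) formula. First the cross-terms c_i = x_i·y_{i+1} − x_{i+1}·y_i:
  104, -18, -8, 114  ⇒  2A = 192, A = 96.
Then Σ (x_i + x_{i+1})·c_i = -2530, so x̄ = -2530 / (6·96) = -1265/288.

-1265/288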